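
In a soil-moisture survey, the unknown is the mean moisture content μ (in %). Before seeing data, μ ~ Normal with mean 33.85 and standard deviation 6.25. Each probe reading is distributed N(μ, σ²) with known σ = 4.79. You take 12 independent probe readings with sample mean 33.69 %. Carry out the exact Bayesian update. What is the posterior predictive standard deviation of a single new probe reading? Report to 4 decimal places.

4.9766

For Normal data with known variance σ², a Normal(μ₀, σ₀²) prior on μ is conjugate. Posterior precision = 1/σ₀² + n/σ²; posterior mean is the precision-weighted average of μ₀ and x̄.
σ₀² = 6.25² = 39.0625, σ² = 4.79² = 22.9441; σ² + n·σ₀² = 22.9441 + 12·39.0625 = 491.6941.
Posterior precision = 1/σ₀² + n/σ² = 1/39.0625 + 12/22.9441 = (σ² + n·σ₀²)/(σ₀²σ²) = 491.6941/(39.0625·22.9441); posterior variance σₙ² = σ₀²σ²/(σ² + n·σ₀²) = 39.0625·22.9441/491.6941 = 1.822788.
Predictive variance for one new observation = σₙ² + σ² = 39.0625·22.9441/491.6941 + 22.9441 = σ²·(σ₀² + 491.6941)/491.6941 = 22.9441·530.7566/491.6941 = 24.766888; SD = √(22.9441·530.7566/491.6941) = 4.9766.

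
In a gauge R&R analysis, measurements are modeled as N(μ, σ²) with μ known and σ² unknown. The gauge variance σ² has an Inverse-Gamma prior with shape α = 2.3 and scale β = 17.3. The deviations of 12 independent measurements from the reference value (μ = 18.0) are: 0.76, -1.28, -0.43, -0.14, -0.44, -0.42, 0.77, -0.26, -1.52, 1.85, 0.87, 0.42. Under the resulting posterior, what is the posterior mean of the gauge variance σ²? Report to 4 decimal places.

3.0628

With known mean μ and an Inverse-Gamma(α, β) prior on σ², the Normal likelihood is conjugate: posterior is Inv-Gamma(α + n/2, β + Σ(xᵢ−μ)²/2).
Σ(xᵢ−μ)² = (0.76)² + (-1.28)² + (-0.43)² + (-0.14)² + (-0.44)² + (-0.42)² + (0.77)² + (-0.26)² + (-1.52)² + (1.85)² + (0.87)² + (0.42)² = 10.1172.
Posterior: Inv-Gamma(2.3 + 12/2, 17.3 + 10.1172/2) = Inv-Gamma(8.30, 22.35860).
E[σ²|data] = β/(α−1) = 22.35860/7.30 = 3.0628.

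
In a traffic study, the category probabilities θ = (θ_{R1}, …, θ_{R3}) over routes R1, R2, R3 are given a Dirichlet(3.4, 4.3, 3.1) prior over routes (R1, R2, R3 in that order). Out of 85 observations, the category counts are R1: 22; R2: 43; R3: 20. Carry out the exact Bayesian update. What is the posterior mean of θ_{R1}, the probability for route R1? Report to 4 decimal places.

The Dirichlet prior is conjugate to the Multinomial likelihood: each posterior αⱼ = prior αⱼ + observed count nⱼ.
Posterior concentration: (25.4, 47.3, 23.1), total = 95.8.
E[θ_{R1}|data] = α_{R1}/Σα = 25.4/95.8 = 0.2651.

0.2651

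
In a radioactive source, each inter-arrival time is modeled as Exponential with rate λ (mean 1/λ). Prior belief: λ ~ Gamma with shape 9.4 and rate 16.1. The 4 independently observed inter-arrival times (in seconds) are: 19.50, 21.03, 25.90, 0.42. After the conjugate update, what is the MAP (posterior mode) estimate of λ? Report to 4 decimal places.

With a Gamma(shape α, rate β) prior on the exponential rate λ, the posterior after n observations with total T = Σxᵢ is Gamma(α+n, β+T).
Sum of observations T = 66.85 seconds; n = 4.
Posterior: Gamma(9.4+4, 16.1+66.85) = Gamma(13.4, 82.95).
Mode = (α−1)/β = 0.1495.

0.1495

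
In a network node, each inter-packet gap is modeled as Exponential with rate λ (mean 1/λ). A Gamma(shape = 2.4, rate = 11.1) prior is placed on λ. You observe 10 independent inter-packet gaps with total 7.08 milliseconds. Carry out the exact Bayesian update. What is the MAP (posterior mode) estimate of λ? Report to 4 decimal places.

With a Gamma(shape α, rate β) prior on the exponential rate λ, the posterior after n observations with total T = Σxᵢ is Gamma(α+n, β+T).
Posterior: Gamma(2.4+10, 11.1+7.08) = Gamma(12.4, 18.18).
Mode = (α−1)/β = 0.6271.

0.6271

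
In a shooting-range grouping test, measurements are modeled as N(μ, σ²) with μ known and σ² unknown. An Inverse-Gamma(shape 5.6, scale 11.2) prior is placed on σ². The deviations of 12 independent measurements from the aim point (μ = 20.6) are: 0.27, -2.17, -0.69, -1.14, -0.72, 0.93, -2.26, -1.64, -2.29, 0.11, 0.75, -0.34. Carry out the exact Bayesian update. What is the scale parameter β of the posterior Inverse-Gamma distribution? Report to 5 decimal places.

With known mean μ and an Inverse-Gamma(α, β) prior on σ², the Normal likelihood is conjugate: posterior is Inv-Gamma(α + n/2, β + Σ(xᵢ−μ)²/2).
Σ(xᵢ−μ)² = (0.27)² + (-2.17)² + (-0.69)² + (-1.14)² + (-0.72)² + (0.93)² + (-2.26)² + (-1.64)² + (-2.29)² + (0.11)² + (0.75)² + (-0.34)² = 21.6723.
Posterior: Inv-Gamma(5.6 + 12/2, 11.2 + 21.6723/2) = Inv-Gamma(11.60, 22.03615).
Posterior β = 22.03615.

22.03615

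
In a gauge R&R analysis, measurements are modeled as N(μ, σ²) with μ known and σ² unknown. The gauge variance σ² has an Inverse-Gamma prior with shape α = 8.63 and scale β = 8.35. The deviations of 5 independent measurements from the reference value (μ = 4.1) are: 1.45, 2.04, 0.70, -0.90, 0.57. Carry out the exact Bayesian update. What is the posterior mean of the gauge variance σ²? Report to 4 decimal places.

With known mean μ and an Inverse-Gamma(α, β) prior on σ², the Normal likelihood is conjugate: posterior is Inv-Gamma(α + n/2, β + Σ(xᵢ−μ)²/2).
Σ(xᵢ−μ)² = (1.45)² + (2.04)² + (0.70)² + (-0.90)² + (0.57)² = 7.8890.
Posterior: Inv-Gamma(8.63 + 5/2, 8.35 + 7.8890/2) = Inv-Gamma(11.13, 12.29450).
E[σ²|data] = β/(α−1) = 12.29450/10.13 = 1.2137.

1.2137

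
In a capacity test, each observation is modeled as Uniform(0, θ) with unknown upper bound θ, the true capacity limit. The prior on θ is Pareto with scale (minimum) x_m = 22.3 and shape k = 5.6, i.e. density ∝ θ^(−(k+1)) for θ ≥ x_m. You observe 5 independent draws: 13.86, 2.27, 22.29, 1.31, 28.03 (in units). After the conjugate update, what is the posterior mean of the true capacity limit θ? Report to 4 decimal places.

30.9498

A Pareto(scale x_m, shape k) prior on the upper bound θ of Uniform(0, θ) is conjugate: posterior is Pareto(max(x_m, max xᵢ), k + n).
Sample maximum = 28.03; prior scale x_m = 22.3 → posterior scale = max = 28.03.
Posterior shape = 5.6 + 5 = 10.6.
E[θ|data] = k·x_m/(k−1) = 10.6·28.03/9.6 = 30.9498.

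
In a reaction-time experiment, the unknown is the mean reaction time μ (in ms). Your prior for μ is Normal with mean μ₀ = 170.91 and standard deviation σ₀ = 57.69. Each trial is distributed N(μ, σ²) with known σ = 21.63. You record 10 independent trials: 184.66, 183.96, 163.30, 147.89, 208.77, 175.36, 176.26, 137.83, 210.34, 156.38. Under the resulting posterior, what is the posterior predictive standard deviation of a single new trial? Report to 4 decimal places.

22.6714

For Normal data with known variance σ², a Normal(μ₀, σ₀²) prior on μ is conjugate. Posterior precision = 1/σ₀² + n/σ²; posterior mean is the precision-weighted average of μ₀ and x̄.
σ₀² = 57.69² = 3328.1361, σ² = 21.63² = 467.8569; σ² + n·σ₀² = 467.8569 + 10·3328.1361 = 33749.2179.
Posterior precision = 1/σ₀² + n/σ² = 1/3328.1361 + 10/467.8569 = (σ² + n·σ₀²)/(σ₀²σ²) = 33749.2179/(3328.1361·467.8569); posterior variance σₙ² = σ₀²σ²/(σ² + n·σ₀²) = 3328.1361·467.8569/33749.2179 = 46.137112.
Predictive variance for one new observation = σₙ² + σ² = 3328.1361·467.8569/33749.2179 + 467.8569 = σ²·(σ₀² + 33749.2179)/33749.2179 = 467.8569·37077.354/33749.2179 = 513.994012; SD = √(467.8569·37077.354/33749.2179) = 22.6714.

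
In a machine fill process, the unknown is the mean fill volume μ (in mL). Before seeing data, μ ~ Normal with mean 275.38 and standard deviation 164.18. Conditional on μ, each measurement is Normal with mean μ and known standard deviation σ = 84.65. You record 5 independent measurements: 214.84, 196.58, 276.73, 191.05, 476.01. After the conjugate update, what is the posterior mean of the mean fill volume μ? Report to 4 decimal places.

271.2610

For Normal data with known variance σ², a Normal(μ₀, σ₀²) prior on μ is conjugate. Posterior precision = 1/σ₀² + n/σ²; posterior mean is the precision-weighted average of μ₀ and x̄.
Σxᵢ = 214.84 + 196.58 + 276.73 + 191.05 + 476.01 = 1355.21, so n·x̄ = 1355.21.
σ₀² = 164.18² = 26955.0724, σ² = 84.65² = 7165.6225; σ² + n·σ₀² = 7165.6225 + 5·26955.0724 = 141940.9845.
Posterior mean = (μ₀/σ₀² + n·x̄/σ²)/(1/σ₀² + n/σ²) = (σ²·μ₀ + σ₀²·n·x̄)/(σ² + n·σ₀²) = (7165.6225·275.38 + 26955.0724·1355.21)/141940.9845 = 38503052.791254/141940.9845 = 271.2610.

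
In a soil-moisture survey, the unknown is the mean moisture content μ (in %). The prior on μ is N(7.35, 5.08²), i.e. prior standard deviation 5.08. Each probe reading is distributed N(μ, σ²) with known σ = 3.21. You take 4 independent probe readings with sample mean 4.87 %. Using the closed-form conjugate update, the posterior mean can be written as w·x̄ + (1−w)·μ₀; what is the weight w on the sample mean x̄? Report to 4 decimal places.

For Normal data with known variance σ², a Normal(μ₀, σ₀²) prior on μ is conjugate. Posterior precision = 1/σ₀² + n/σ²; posterior mean is the precision-weighted average of μ₀ and x̄.
σ₀² = 5.08² = 25.8064, σ² = 3.21² = 10.3041. Prior precision 1/σ₀² = 1/25.8064; data precision n/σ² = 4/10.3041.
w = (n/σ²)/(1/σ₀² + n/σ²) = n·σ₀²/(σ² + n·σ₀²) = 4·25.8064/(10.3041 + 4·25.8064) = 103.2256/113.5297 = 0.9092.

0.9092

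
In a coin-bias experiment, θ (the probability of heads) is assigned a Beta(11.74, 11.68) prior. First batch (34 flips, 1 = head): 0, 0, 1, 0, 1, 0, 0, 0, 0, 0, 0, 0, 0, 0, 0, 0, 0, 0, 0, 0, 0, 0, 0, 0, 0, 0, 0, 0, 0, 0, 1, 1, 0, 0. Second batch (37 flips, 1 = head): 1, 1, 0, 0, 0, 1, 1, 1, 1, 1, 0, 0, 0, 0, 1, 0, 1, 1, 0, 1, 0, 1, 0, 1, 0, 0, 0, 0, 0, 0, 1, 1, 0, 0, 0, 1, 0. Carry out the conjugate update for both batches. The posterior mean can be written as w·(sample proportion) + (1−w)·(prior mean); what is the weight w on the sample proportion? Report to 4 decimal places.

0.7520

The Beta prior is conjugate to a Binomial/Bernoulli likelihood; the update adds successes to α and failures to β.
Total number of flips: n = 34 + 37 = 71.
Posterior mean = (α₀+k)/(α₀+β₀+n) = [n/(α₀+β₀+n)]·(k/n) + [(α₀+β₀)/(α₀+β₀+n)]·α₀/(α₀+β₀), so only n and the prior enter the weight.
The weight on the data is w = n/(α₀+β₀+n) = 71/(11.74+11.68+71) = 71/94.42 = 0.7520.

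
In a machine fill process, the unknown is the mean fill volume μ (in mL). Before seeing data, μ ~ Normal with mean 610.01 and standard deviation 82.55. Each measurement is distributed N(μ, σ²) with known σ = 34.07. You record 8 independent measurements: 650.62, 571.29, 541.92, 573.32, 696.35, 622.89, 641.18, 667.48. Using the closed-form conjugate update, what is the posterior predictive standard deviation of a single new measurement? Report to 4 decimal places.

36.0948

For Normal data with known variance σ², a Normal(μ₀, σ₀²) prior on μ is conjugate. Posterior precision = 1/σ₀² + n/σ²; posterior mean is the precision-weighted average of μ₀ and x̄.
σ₀² = 82.55² = 6814.5025, σ² = 34.07² = 1160.7649; σ² + n·σ₀² = 1160.7649 + 8·6814.5025 = 55676.7849.
Posterior precision = 1/σ₀² + n/σ² = 1/6814.5025 + 8/1160.7649 = (σ² + n·σ₀²)/(σ₀²σ²) = 55676.7849/(6814.5025·1160.7649); posterior variance σₙ² = σ₀²σ²/(σ² + n·σ₀²) = 6814.5025·1160.7649/55676.7849 = 142.070619.
Predictive variance for one new observation = σₙ² + σ² = 6814.5025·1160.7649/55676.7849 + 1160.7649 = σ²·(σ₀² + 55676.7849)/55676.7849 = 1160.7649·62491.2874/55676.7849 = 1302.835519; SD = √(1160.7649·62491.2874/55676.7849) = 36.0948.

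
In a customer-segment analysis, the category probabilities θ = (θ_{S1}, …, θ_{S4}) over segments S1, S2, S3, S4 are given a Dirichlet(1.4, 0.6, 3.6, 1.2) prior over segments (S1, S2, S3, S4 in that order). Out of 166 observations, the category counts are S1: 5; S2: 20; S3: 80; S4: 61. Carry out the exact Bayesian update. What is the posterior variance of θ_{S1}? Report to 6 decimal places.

The Dirichlet prior is conjugate to the Multinomial likelihood: each posterior αⱼ = prior αⱼ + observed count nⱼ.
Posterior concentration: (6.4, 20.6, 83.6, 62.2), total = 172.8.
Var[θ_j] = α_j(Σα−α_j)/((Σα)²(Σα+1)) = 6.4·166.4/(172.8²·173.8) = 0.000205.

0.000205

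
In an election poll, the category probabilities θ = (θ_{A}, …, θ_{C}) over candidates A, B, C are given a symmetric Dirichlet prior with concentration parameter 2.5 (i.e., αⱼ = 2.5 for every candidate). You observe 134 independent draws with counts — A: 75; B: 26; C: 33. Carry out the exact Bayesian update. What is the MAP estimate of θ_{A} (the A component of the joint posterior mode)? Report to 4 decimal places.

0.5523

The Dirichlet prior is conjugate to the Multinomial likelihood: each posterior αⱼ = prior αⱼ + observed count nⱼ.
Posterior concentration: (77.5, 28.5, 35.5), total = 141.5.
Joint mode component: (α_{A}−1)/(Σα−K) = 76.5/138.5 = 0.5523.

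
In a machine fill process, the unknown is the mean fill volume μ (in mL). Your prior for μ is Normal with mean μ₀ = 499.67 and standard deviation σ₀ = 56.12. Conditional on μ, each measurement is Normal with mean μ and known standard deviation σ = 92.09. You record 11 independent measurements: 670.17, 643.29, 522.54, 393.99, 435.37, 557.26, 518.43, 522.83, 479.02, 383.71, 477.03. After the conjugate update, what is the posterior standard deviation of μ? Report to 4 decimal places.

For Normal data with known variance σ², a Normal(μ₀, σ₀²) prior on μ is conjugate. Posterior precision = 1/σ₀² + n/σ²; posterior mean is the precision-weighted average of μ₀ and x̄.
σ₀² = 56.12² = 3149.4544, σ² = 92.09² = 8480.5681; σ² + n·σ₀² = 8480.5681 + 11·3149.4544 = 43124.5665.
Posterior precision = 1/σ₀² + n/σ² = 1/3149.4544 + 11/8480.5681 = (σ² + n·σ₀²)/(σ₀²σ²) = 43124.5665/(3149.4544·8480.5681); posterior variance σₙ² = σ₀²σ²/(σ² + n·σ₀²) = 3149.4544·8480.5681/43124.5665 = 619.349125.
Posterior SD = √σₙ² = √(3149.4544·8480.5681/43124.5665) = 24.8867.

24.8867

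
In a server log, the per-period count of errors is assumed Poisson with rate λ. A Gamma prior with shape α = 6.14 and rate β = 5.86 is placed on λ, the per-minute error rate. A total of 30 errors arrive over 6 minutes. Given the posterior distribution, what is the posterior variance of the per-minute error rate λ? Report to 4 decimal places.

0.2569

With a Gamma(shape α, rate β) prior, the Poisson likelihood is conjugate: the posterior is Gamma(α + ΣXᵢ, β + n).
Posterior: Gamma(α+S, β+n) = Gamma(6.14+30, 5.86+6) = Gamma(36.14, 11.86).
Var = α/β² = 36.14/11.86² = 0.2569.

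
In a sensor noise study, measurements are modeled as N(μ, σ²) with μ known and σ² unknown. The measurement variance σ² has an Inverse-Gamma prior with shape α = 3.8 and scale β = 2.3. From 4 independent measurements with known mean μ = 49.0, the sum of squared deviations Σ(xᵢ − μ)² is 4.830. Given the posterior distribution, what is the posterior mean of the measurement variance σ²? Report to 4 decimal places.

0.9823

With known mean μ and an Inverse-Gamma(α, β) prior on σ², the Normal likelihood is conjugate: posterior is Inv-Gamma(α + n/2, β + Σ(xᵢ−μ)²/2).
Posterior: Inv-Gamma(3.8 + 4/2, 2.3 + 4.830/2) = Inv-Gamma(5.80, 4.7150).
E[σ²|data] = β/(α−1) = 4.7150/4.80 = 0.9823.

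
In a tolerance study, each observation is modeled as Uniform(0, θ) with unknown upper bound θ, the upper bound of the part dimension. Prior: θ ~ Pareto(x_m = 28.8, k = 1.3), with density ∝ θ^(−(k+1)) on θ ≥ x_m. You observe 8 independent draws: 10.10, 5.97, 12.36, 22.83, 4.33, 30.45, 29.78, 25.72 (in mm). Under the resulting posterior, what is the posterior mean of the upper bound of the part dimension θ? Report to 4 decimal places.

A Pareto(scale x_m, shape k) prior on the upper bound θ of Uniform(0, θ) is conjugate: posterior is Pareto(max(x_m, max xᵢ), k + n).
Sample maximum = 30.45; prior scale x_m = 28.8 → posterior scale = max = 30.45.
Posterior shape = 1.3 + 8 = 9.3.
E[θ|data] = k·x_m/(k−1) = 9.3·30.45/8.3 = 34.1187.

34.1187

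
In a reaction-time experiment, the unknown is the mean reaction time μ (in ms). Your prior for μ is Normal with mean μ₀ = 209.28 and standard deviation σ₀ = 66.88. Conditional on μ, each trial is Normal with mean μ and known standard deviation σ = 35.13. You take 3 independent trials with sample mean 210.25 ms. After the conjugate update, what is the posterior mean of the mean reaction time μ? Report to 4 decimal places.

For Normal data with known variance σ², a Normal(μ₀, σ₀²) prior on μ is conjugate. Posterior precision = 1/σ₀² + n/σ²; posterior mean is the precision-weighted average of μ₀ and x̄.
n·x̄ = 3·210.25 = 630.75.
σ₀² = 66.88² = 4472.9344, σ² = 35.13² = 1234.1169; σ² + n·σ₀² = 1234.1169 + 3·4472.9344 = 14652.9201.
Posterior mean = (μ₀/σ₀² + n·x̄/σ²)/(1/σ₀² + n/σ²) = (σ²·μ₀ + σ₀²·n·x̄)/(σ² + n·σ₀²) = (1234.1169·209.28 + 4472.9344·630.75)/14652.9201 = 3079579.357632/14652.9201 = 210.1683.

210.1683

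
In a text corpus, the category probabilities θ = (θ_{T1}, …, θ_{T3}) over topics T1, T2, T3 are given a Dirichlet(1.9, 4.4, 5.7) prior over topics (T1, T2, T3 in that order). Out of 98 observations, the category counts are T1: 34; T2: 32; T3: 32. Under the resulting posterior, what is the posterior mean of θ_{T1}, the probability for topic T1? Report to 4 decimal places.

The Dirichlet prior is conjugate to the Multinomial likelihood: each posterior αⱼ = prior αⱼ + observed count nⱼ.
Posterior concentration: (35.9, 36.4, 37.7), total = 110.0.
E[θ_{T1}|data] = α_{T1}/Σα = 35.9/110.0 = 0.3264.

0.3264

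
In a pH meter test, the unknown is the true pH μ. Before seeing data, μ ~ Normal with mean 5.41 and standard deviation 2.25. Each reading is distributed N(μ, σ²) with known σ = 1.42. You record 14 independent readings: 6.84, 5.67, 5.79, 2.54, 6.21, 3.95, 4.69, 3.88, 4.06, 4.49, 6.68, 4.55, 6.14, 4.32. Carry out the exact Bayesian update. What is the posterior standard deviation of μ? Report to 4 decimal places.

For Normal data with known variance σ², a Normal(μ₀, σ₀²) prior on μ is conjugate. Posterior precision = 1/σ₀² + n/σ²; posterior mean is the precision-weighted average of μ₀ and x̄.
σ₀² = 2.25² = 5.0625, σ² = 1.42² = 2.0164; σ² + n·σ₀² = 2.0164 + 14·5.0625 = 72.8914.
Posterior precision = 1/σ₀² + n/σ² = 1/5.0625 + 14/2.0164 = (σ² + n·σ₀²)/(σ₀²σ²) = 72.8914/(5.0625·2.0164); posterior variance σₙ² = σ₀²σ²/(σ² + n·σ₀²) = 5.0625·2.0164/72.8914 = 0.140044.
Posterior SD = √σₙ² = √(5.0625·2.0164/72.8914) = 0.3742.

0.3742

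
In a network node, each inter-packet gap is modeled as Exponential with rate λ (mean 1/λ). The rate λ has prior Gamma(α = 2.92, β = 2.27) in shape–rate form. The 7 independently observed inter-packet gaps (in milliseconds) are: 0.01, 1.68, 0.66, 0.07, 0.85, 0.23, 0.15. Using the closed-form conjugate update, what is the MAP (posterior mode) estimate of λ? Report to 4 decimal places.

With a Gamma(shape α, rate β) prior on the exponential rate λ, the posterior after n observations with total T = Σxᵢ is Gamma(α+n, β+T).
Sum of observations T = 3.65 milliseconds; n = 7.
Posterior: Gamma(2.92+7, 2.27+3.65) = Gamma(9.92, 5.92).
Mode = (α−1)/β = 1.5068.

1.5068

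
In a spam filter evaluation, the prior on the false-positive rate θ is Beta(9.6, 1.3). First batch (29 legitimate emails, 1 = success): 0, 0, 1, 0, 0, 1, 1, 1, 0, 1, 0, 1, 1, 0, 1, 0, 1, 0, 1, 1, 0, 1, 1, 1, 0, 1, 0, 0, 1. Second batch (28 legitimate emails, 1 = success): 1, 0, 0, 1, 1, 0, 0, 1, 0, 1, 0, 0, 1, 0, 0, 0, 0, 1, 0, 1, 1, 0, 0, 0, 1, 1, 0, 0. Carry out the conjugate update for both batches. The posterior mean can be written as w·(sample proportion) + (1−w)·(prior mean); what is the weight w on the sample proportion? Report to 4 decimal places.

The Beta prior is conjugate to a Binomial/Bernoulli likelihood; the update adds successes to α and failures to β.
Total number of legitimate emails: n = 29 + 28 = 57.
Posterior mean = (α₀+k)/(α₀+β₀+n) = [n/(α₀+β₀+n)]·(k/n) + [(α₀+β₀)/(α₀+β₀+n)]·α₀/(α₀+β₀), so only n and the prior enter the weight.
The weight on the data is w = n/(α₀+β₀+n) = 57/(9.6+1.3+57) = 57/67.9 = 0.8395.

0.8395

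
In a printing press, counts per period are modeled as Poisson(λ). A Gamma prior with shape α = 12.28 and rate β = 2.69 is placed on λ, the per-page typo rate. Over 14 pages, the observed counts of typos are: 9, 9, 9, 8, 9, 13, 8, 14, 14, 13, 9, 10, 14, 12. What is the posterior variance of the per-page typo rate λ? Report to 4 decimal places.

With a Gamma(shape α, rate β) prior, the Poisson likelihood is conjugate: the posterior is Gamma(α + ΣXᵢ, β + n).
Sum of counts S = 151 over n = 14 pages.
Posterior: Gamma(α+S, β+n) = Gamma(12.28+151, 2.69+14) = Gamma(163.28, 16.69).
Var = α/β² = 163.28/16.69² = 0.5862.

0.5862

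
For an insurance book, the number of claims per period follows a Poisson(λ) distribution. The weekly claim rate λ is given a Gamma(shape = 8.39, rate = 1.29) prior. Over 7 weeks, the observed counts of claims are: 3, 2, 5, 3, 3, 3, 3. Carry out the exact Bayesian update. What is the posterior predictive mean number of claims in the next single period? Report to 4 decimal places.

3.6659

With a Gamma(shape α, rate β) prior, the Poisson likelihood is conjugate: the posterior is Gamma(α + ΣXᵢ, β + n).
Sum of counts S = 22 over n = 7 weeks.
Posterior: Gamma(α+S, β+n) = Gamma(8.39+22, 1.29+7) = Gamma(30.39, 8.29).
The predictive distribution for one future period is NegBinom with mean α/β = 3.6659.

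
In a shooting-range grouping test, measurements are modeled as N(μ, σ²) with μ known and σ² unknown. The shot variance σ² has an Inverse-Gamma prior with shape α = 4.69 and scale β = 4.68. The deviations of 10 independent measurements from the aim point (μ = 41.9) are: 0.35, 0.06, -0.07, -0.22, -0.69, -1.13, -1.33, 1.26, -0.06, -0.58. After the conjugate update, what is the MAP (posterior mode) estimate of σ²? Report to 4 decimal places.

With known mean μ and an Inverse-Gamma(α, β) prior on σ², the Normal likelihood is conjugate: posterior is Inv-Gamma(α + n/2, β + Σ(xᵢ−μ)²/2).
Σ(xᵢ−μ)² = (0.35)² + (0.06)² + (-0.07)² + (-0.22)² + (-0.69)² + (-1.13)² + (-1.33)² + (1.26)² + (-0.06)² + (-0.58)² = 5.6289.
Posterior: Inv-Gamma(4.69 + 10/2, 4.68 + 5.6289/2) = Inv-Gamma(9.69, 7.49445).
Mode = β/(α+1) = 7.49445/10.69 = 0.7011.

0.7011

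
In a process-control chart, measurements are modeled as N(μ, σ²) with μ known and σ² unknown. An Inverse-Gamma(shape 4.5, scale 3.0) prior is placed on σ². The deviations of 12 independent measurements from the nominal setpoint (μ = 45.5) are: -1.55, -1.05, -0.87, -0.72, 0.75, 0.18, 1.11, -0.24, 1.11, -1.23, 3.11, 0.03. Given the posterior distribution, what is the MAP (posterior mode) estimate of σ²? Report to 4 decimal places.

1.0906

With known mean μ and an Inverse-Gamma(α, β) prior on σ², the Normal likelihood is conjugate: posterior is Inv-Gamma(α + n/2, β + Σ(xᵢ−μ)²/2).
Σ(xᵢ−μ)² = (-1.55)² + (-1.05)² + (-0.87)² + (-0.72)² + (0.75)² + (0.18)² + (1.11)² + (-0.24)² + (1.11)² + (-1.23)² + (3.11)² + (0.03)² = 19.0829.
Posterior: Inv-Gamma(4.5 + 12/2, 3.0 + 19.0829/2) = Inv-Gamma(10.50, 12.54145).
Mode = β/(α+1) = 12.54145/11.50 = 1.0906.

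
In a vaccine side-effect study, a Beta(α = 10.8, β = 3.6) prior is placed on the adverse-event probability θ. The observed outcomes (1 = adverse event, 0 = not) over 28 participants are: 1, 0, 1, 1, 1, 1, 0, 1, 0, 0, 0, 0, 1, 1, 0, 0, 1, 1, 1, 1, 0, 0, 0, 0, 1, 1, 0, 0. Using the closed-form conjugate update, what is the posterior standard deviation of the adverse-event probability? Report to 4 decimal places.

0.0748

The Beta prior is conjugate to a Binomial/Bernoulli likelihood; the update adds successes to α and failures to β.
Posterior: Beta(α+k, β+n−k) = Beta(10.8+14, 3.6+14) = Beta(24.8, 17.6).
Var = αβ/((α+β)²(α+β+1)) = 24.8·17.6/(42.4²·43.4) = 0.00559426; SD = √0.00559426 = 0.0748.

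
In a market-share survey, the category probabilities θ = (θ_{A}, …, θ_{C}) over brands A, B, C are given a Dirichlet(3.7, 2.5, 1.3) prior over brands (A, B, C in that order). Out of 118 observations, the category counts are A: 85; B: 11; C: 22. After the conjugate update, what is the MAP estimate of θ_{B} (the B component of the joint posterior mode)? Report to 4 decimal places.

The Dirichlet prior is conjugate to the Multinomial likelihood: each posterior αⱼ = prior αⱼ + observed count nⱼ.
Posterior concentration: (88.7, 13.5, 23.3), total = 125.5.
Joint mode component: (α_{B}−1)/(Σα−K) = 12.5/122.5 = 0.1020.

0.1020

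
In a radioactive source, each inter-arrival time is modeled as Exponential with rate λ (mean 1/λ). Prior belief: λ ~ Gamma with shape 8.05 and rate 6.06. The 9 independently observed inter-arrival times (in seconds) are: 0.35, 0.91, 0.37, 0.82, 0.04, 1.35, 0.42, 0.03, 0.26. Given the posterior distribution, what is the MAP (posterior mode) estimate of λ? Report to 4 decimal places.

1.5127

With a Gamma(shape α, rate β) prior on the exponential rate λ, the posterior after n observations with total T = Σxᵢ is Gamma(α+n, β+T).
Sum of observations T = 4.55 seconds; n = 9.
Posterior: Gamma(8.05+9, 6.06+4.55) = Gamma(17.05, 10.61).
Mode = (α−1)/β = 1.5127.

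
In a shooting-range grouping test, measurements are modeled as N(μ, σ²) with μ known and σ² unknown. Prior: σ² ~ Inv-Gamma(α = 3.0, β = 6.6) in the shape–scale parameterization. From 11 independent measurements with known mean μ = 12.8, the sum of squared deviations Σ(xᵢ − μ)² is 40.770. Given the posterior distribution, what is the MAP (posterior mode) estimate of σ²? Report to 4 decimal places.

With known mean μ and an Inverse-Gamma(α, β) prior on σ², the Normal likelihood is conjugate: posterior is Inv-Gamma(α + n/2, β + Σ(xᵢ−μ)²/2).
Posterior: Inv-Gamma(3.0 + 11/2, 6.6 + 40.770/2) = Inv-Gamma(8.50, 26.9850).
Mode = β/(α+1) = 26.9850/9.50 = 2.8405.

2.8405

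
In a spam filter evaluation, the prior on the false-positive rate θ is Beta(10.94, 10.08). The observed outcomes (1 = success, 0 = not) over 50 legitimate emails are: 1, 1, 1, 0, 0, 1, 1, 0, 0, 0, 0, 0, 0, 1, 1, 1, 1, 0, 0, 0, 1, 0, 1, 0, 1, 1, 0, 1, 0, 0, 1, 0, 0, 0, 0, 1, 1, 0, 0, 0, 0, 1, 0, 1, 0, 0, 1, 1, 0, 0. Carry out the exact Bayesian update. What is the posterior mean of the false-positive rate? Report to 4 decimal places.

The Beta prior is conjugate to a Binomial/Bernoulli likelihood; the update adds successes to α and failures to β.
Posterior: Beta(α+k, β+n−k) = Beta(10.94+21, 10.08+29) = Beta(31.94, 39.08).
Posterior mean = α/(α+β) = 31.94/71.02 = 0.4497.

0.4497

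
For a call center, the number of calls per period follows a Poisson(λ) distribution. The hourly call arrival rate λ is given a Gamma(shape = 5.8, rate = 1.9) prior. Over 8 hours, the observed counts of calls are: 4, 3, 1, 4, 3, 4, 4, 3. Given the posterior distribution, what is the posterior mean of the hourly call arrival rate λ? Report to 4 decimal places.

With a Gamma(shape α, rate β) prior, the Poisson likelihood is conjugate: the posterior is Gamma(α + ΣXᵢ, β + n).
Sum of counts S = 26 over n = 8 hours.
Posterior: Gamma(α+S, β+n) = Gamma(5.8+26, 1.9+8) = Gamma(31.8, 9.9).
Posterior mean = α/β = 31.8/9.9 = 3.2121.

3.2121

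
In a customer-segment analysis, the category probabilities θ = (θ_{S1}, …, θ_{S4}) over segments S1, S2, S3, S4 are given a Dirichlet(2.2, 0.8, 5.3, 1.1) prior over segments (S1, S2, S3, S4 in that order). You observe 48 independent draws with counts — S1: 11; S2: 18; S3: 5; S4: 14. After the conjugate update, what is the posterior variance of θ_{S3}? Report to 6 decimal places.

The Dirichlet prior is conjugate to the Multinomial likelihood: each posterior αⱼ = prior αⱼ + observed count nⱼ.
Posterior concentration: (13.2, 18.8, 10.3, 15.1), total = 57.4.
Var[θ_j] = α_j(Σα−α_j)/((Σα)²(Σα+1)) = 10.3·47.1/(57.4²·58.4) = 0.002521.

0.002521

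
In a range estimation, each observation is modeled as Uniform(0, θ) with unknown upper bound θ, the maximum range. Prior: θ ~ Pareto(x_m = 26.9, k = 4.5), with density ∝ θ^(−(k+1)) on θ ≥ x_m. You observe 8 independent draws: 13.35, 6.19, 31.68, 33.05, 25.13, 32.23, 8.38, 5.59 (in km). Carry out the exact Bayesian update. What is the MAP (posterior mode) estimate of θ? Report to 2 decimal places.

A Pareto(scale x_m, shape k) prior on the upper bound θ of Uniform(0, θ) is conjugate: posterior is Pareto(max(x_m, max xᵢ), k + n).
Sample maximum = 33.05; prior scale x_m = 26.9 → posterior scale = max = 33.05.
Posterior shape = 4.5 + 8 = 12.5.
The Pareto density is decreasing on [x_m, ∞), so the mode is x_m = 33.05.

33.05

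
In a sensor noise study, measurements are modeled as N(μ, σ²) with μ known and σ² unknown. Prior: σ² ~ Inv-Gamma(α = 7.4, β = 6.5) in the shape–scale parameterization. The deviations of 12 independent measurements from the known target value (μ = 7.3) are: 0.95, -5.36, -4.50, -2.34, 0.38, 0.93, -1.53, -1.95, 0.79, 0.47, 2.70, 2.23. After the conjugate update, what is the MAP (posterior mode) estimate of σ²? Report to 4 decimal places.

With known mean μ and an Inverse-Gamma(α, β) prior on σ², the Normal likelihood is conjugate: posterior is Inv-Gamma(α + n/2, β + Σ(xᵢ−μ)²/2).
Σ(xᵢ−μ)² = (0.95)² + (-5.36)² + (-4.50)² + (-2.34)² + (0.38)² + (0.93)² + (-1.53)² + (-1.95)² + (0.79)² + (0.47)² + (2.70)² + (2.23)² = 75.6183.
Posterior: Inv-Gamma(7.4 + 12/2, 6.5 + 75.6183/2) = Inv-Gamma(13.40, 44.30915).
Mode = β/(α+1) = 44.30915/14.40 = 3.0770.

3.0770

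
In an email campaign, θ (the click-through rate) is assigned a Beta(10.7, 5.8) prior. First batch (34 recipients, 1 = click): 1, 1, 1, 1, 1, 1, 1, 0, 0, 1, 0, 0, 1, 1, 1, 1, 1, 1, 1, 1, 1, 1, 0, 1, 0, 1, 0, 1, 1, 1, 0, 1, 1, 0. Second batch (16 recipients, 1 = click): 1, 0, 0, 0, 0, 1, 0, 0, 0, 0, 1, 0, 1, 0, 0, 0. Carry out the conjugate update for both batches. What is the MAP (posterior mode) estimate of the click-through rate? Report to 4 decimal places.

The Beta prior is conjugate to a Binomial/Bernoulli likelihood; the update adds successes to α and failures to β.
After batch 1: Beta(10.7+25, 5.8+9) = Beta(35.7, 14.8).
After batch 2: Beta(35.7+4, 14.8+12) = Beta(39.7, 26.8).
Mode of Beta(a,b) for a,b>1 is (a−1)/(a+b−2) = 38.7/64.5 = 0.6000.

0.6000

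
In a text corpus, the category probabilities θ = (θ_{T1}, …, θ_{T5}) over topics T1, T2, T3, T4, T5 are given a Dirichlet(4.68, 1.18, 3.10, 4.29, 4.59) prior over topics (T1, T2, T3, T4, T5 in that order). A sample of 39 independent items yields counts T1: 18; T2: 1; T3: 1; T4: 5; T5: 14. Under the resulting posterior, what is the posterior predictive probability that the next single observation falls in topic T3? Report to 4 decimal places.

The Dirichlet prior is conjugate to the Multinomial likelihood: each posterior αⱼ = prior αⱼ + observed count nⱼ.
Posterior concentration: (22.68, 2.18, 4.10, 9.29, 18.59), total = 56.84.
P(next = T3 | data) = α_{T3}/Σα = 0.0721.

0.0721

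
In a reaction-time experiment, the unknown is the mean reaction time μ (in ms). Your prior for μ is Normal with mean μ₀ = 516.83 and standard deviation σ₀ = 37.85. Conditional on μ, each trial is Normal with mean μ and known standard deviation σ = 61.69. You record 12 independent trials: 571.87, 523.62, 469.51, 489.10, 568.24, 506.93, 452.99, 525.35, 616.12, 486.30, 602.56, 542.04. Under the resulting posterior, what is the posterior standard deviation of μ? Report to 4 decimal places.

For Normal data with known variance σ², a Normal(μ₀, σ₀²) prior on μ is conjugate. Posterior precision = 1/σ₀² + n/σ²; posterior mean is the precision-weighted average of μ₀ and x̄.
σ₀² = 37.85² = 1432.6225, σ² = 61.69² = 3805.6561; σ² + n·σ₀² = 3805.6561 + 12·1432.6225 = 20997.1261.
Posterior precision = 1/σ₀² + n/σ² = 1/1432.6225 + 12/3805.6561 = (σ² + n·σ₀²)/(σ₀²σ²) = 20997.1261/(1432.6225·3805.6561); posterior variance σₙ² = σ₀²σ²/(σ² + n·σ₀²) = 1432.6225·3805.6561/20997.1261 = 259.657847.
Posterior SD = √σₙ² = √(1432.6225·3805.6561/20997.1261) = 16.1139.

16.1139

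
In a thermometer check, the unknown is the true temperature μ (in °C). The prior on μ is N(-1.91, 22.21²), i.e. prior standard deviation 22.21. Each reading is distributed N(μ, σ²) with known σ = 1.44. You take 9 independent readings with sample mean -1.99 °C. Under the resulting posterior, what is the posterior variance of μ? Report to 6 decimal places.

0.230292

For Normal data with known variance σ², a Normal(μ₀, σ₀²) prior on μ is conjugate. Posterior precision = 1/σ₀² + n/σ²; posterior mean is the precision-weighted average of μ₀ and x̄.
σ₀² = 22.21² = 493.2841, σ² = 1.44² = 2.0736; σ² + n·σ₀² = 2.0736 + 9·493.2841 = 4441.6305.
Posterior precision = 1/σ₀² + n/σ² = 1/493.2841 + 9/2.0736 = (σ² + n·σ₀²)/(σ₀²σ²) = 4441.6305/(493.2841·2.0736); posterior variance σₙ² = σ₀²σ²/(σ² + n·σ₀²) = 493.2841·2.0736/4441.6305 = 0.230292.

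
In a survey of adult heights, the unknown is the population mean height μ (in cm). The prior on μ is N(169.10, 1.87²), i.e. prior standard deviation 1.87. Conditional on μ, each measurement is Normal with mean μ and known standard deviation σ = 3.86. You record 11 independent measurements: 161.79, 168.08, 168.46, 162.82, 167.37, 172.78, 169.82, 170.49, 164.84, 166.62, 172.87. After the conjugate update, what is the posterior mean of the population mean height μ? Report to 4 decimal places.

168.1721

For Normal data with known variance σ², a Normal(μ₀, σ₀²) prior on μ is conjugate. Posterior precision = 1/σ₀² + n/σ²; posterior mean is the precision-weighted average of μ₀ and x̄.
Σxᵢ = 161.79 + 168.08 + 168.46 + 162.82 + 167.37 + 172.78 + 169.82 + 170.49 + 164.84 + 166.62 + 172.87 = 1845.94, so n·x̄ = 1845.94.
σ₀² = 1.87² = 3.4969, σ² = 3.86² = 14.8996; σ² + n·σ₀² = 14.8996 + 11·3.4969 = 53.3655.
Posterior mean = (μ₀/σ₀² + n·x̄/σ²)/(1/σ₀² + n/σ²) = (σ²·μ₀ + σ₀²·n·x̄)/(σ² + n·σ₀²) = (14.8996·169.10 + 3.4969·1845.94)/53.3655 = 8974.589946/53.3655 = 168.1721.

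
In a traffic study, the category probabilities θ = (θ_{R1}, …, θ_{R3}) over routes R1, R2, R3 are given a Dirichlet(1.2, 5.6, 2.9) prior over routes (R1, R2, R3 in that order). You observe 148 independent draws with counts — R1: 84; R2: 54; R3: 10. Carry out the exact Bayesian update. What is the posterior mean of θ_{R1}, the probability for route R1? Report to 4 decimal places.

0.5403

The Dirichlet prior is conjugate to the Multinomial likelihood: each posterior αⱼ = prior αⱼ + observed count nⱼ.
Posterior concentration: (85.2, 59.6, 12.9), total = 157.7.
E[θ_{R1}|data] = α_{R1}/Σα = 85.2/157.7 = 0.5403.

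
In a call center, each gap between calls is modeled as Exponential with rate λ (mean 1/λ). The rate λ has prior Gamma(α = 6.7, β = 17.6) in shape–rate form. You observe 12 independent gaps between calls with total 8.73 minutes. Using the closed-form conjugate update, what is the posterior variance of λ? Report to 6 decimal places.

With a Gamma(shape α, rate β) prior on the exponential rate λ, the posterior after n observations with total T = Σxᵢ is Gamma(α+n, β+T).
Posterior: Gamma(6.7+12, 17.6+8.73) = Gamma(18.7, 26.33).
Var = α/β² = 0.026974.

0.026974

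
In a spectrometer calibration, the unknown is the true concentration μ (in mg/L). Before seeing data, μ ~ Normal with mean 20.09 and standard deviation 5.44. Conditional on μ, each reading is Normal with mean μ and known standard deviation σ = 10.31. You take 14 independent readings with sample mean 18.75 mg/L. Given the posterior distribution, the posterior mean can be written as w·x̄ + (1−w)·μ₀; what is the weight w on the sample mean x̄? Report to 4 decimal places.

0.7958

For Normal data with known variance σ², a Normal(μ₀, σ₀²) prior on μ is conjugate. Posterior precision = 1/σ₀² + n/σ²; posterior mean is the precision-weighted average of μ₀ and x̄.
σ₀² = 5.44² = 29.5936, σ² = 10.31² = 106.2961. Prior precision 1/σ₀² = 1/29.5936; data precision n/σ² = 14/106.2961.
w = (n/σ²)/(1/σ₀² + n/σ²) = n·σ₀²/(σ² + n·σ₀²) = 14·29.5936/(106.2961 + 14·29.5936) = 414.3104/520.6065 = 0.7958.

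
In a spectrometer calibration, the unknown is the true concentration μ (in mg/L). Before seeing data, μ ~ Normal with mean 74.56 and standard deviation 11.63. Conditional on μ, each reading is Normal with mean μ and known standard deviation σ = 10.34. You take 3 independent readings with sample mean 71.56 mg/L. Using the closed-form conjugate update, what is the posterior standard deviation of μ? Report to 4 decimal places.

5.3110

For Normal data with known variance σ², a Normal(μ₀, σ₀²) prior on μ is conjugate. Posterior precision = 1/σ₀² + n/σ²; posterior mean is the precision-weighted average of μ₀ and x̄.
σ₀² = 11.63² = 135.2569, σ² = 10.34² = 106.9156; σ² + n·σ₀² = 106.9156 + 3·135.2569 = 512.6863.
Posterior precision = 1/σ₀² + n/σ² = 1/135.2569 + 3/106.9156 = (σ² + n·σ₀²)/(σ₀²σ²) = 512.6863/(135.2569·106.9156); posterior variance σₙ² = σ₀²σ²/(σ² + n·σ₀²) = 135.2569·106.9156/512.6863 = 28.206474.
Posterior SD = √σₙ² = √(135.2569·106.9156/512.6863) = 5.3110.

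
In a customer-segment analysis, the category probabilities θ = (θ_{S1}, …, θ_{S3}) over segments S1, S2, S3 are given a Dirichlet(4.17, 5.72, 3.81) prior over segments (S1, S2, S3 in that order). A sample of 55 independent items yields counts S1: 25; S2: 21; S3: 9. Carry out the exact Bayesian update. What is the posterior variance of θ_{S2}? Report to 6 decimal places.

The Dirichlet prior is conjugate to the Multinomial likelihood: each posterior αⱼ = prior αⱼ + observed count nⱼ.
Posterior concentration: (29.17, 26.72, 12.81), total = 68.70.
Var[θ_j] = α_j(Σα−α_j)/((Σα)²(Σα+1)) = 26.72·41.98/(68.70²·69.70) = 0.003410.

0.003410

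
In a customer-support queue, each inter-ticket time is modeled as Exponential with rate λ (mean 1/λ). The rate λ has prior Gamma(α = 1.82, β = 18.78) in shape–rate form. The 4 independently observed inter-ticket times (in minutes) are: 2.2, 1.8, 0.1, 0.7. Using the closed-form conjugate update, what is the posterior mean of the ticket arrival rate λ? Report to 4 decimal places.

With a Gamma(shape α, rate β) prior on the exponential rate λ, the posterior after n observations with total T = Σxᵢ is Gamma(α+n, β+T).
Sum of observations T = 4.8 minutes; n = 4.
Posterior: Gamma(1.82+4, 18.78+4.8) = Gamma(5.82, 23.58).
Posterior mean of λ = α/β = 5.82/23.58 = 0.2468.

0.2468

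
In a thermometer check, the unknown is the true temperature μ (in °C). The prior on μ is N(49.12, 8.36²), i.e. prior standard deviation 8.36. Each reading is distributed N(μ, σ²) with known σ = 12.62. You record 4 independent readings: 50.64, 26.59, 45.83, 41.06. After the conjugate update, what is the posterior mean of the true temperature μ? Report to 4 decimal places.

43.9661

For Normal data with known variance σ², a Normal(μ₀, σ₀²) prior on μ is conjugate. Posterior precision = 1/σ₀² + n/σ²; posterior mean is the precision-weighted average of μ₀ and x̄.
Σxᵢ = 50.64 + 26.59 + 45.83 + 41.06 = 164.12, so n·x̄ = 164.12.
σ₀² = 8.36² = 69.8896, σ² = 12.62² = 159.2644; σ² + n·σ₀² = 159.2644 + 4·69.8896 = 438.8228.
Posterior mean = (μ₀/σ₀² + n·x̄/σ²)/(1/σ₀² + n/σ²) = (σ²·μ₀ + σ₀²·n·x̄)/(σ² + n·σ₀²) = (159.2644·49.12 + 69.8896·164.12)/438.8228 = 19293.34848/438.8228 = 43.9661.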